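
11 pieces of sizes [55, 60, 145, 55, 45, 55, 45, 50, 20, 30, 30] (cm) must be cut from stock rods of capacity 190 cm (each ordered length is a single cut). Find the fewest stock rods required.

Total = 145 + 60 + 55 + 55 + 55 + 50 + 45 + 45 + 30 + 30 + 20 = 590 cm.
Lower bound: ⌈590/190⌉ = 4 stock rods.
A packing using 4 stock rods:
  stock rod 1: 145 + 45 = 190
  stock rod 2: 60 + 55 + 55 + 20 = 190
  stock rod 3: 55 + 50 + 45 + 30 = 180
  stock rod 4: 30 = 30
This matches the lower bound, so 4 is optimal.

4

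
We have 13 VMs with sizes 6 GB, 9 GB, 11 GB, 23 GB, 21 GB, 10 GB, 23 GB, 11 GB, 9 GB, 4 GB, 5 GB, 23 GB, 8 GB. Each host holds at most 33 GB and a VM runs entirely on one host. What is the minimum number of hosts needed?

Total = 23 + 23 + 23 + 21 + 11 + 11 + 10 + 9 + 9 + 8 + 6 + 5 + 4 = 163 GB.
Lower bound: ⌈163/33⌉ = 5 hosts.
A packing using 5 hosts:
  host 1: 23 + 10 = 33
  host 2: 23 + 9 = 32
  host 3: 23 + 6 + 4 = 33
  host 4: 21 + 11 = 32
  host 5: 11 + 9 + 8 + 5 = 33
This matches the lower bound, so 5 is optimal.

5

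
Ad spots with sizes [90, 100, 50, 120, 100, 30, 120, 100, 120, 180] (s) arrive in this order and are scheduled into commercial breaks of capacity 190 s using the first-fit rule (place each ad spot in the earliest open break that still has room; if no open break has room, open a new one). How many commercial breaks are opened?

7

  90 → break 1 (new)  [load 90/190]
  100 → break 1  [load 190/190]
  50 → break 2 (new)  [load 50/190]
  120 → break 2  [load 170/190]
  100 → break 3 (new)  [load 100/190]
  30 → break 3  [load 130/190]
  120 → break 4 (new)  [load 120/190]
  100 → break 5 (new)  [load 100/190]
  120 → break 6 (new)  [load 120/190]
  180 → break 7 (new)  [load 180/190]
7 commercial breaks opened.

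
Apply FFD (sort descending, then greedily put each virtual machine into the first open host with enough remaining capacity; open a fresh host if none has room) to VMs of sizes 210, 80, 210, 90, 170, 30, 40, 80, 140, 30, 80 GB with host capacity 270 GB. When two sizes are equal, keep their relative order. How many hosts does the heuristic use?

5

Sorted descending: 210, 210, 170, 140, 90, 80, 80, 80, 40, 30, 30.
  210 → host 1 (new)  [load 210/270]
  210 → host 2 (new)  [load 210/270]
  170 → host 3 (new)  [load 170/270]
  140 → host 4 (new)  [load 140/270]
  90 → host 3  [load 260/270]
  80 → host 4  [load 220/270]
  80 → host 5 (new)  [load 80/270]
  80 → host 5  [load 160/270]
  40 → host 1  [load 250/270]
  30 → host 2  [load 240/270]
  30 → host 2  [load 270/270]
5 hosts opened.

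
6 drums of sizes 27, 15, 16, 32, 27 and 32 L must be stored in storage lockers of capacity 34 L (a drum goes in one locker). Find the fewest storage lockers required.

5

Total = 32 + 32 + 27 + 27 + 16 + 15 = 149 L.
Lower bound: ⌈149/34⌉ = 5 storage lockers.
A packing using 5 storage lockers:
  locker 1: 32 = 32
  locker 2: 32 = 32
  locker 3: 27 = 27
  locker 4: 27 = 27
  locker 5: 16 + 15 = 31
This matches the lower bound, so 5 is optimal.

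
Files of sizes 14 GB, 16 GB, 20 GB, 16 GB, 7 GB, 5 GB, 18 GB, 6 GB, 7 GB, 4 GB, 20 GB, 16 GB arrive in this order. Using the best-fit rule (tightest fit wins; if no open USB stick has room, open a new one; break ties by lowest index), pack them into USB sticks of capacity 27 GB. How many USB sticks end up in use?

  14 → USB stick 1 (new)  [load 14/27]
  16 → USB stick 2 (new)  [load 16/27]
  20 → USB stick 3 (new)  [load 20/27]
  16 → USB stick 4 (new)  [load 16/27]
  7 → USB stick 3  [load 27/27]
  5 → USB stick 2  [load 21/27]
  18 → USB stick 5 (new)  [load 18/27]
  6 → USB stick 2  [load 27/27]
  7 → USB stick 5  [load 25/27]
  4 → USB stick 4  [load 20/27]
  20 → USB stick 6 (new)  [load 20/27]
  16 → USB stick 7 (new)  [load 16/27]
7 USB sticks opened.

7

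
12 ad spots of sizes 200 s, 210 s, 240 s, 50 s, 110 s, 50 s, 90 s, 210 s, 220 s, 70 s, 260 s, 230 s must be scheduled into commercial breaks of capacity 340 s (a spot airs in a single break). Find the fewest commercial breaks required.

7

Total = 260 + 240 + 230 + 220 + 210 + 210 + 200 + 110 + 90 + 70 + 50 + 50 = 1940 s.
Lower bound: ⌈1940/340⌉ = 6 commercial breaks.
Also, 7 ad spots each exceed 170 s, and no two of those can share a break, so at least 7 commercial breaks are needed.
A packing using 7 commercial breaks:
  break 1: 260 + 70 = 330
  break 2: 240 + 90 = 330
  break 3: 230 + 110 = 340
  break 4: 220 + 50 + 50 = 320
  break 5: 210 = 210
  break 6: 210 = 210
  break 7: 200 = 200
This matches the lower bound, so 7 is optimal.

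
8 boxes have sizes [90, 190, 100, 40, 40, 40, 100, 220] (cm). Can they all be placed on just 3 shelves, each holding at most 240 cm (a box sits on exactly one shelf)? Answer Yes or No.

Total = 820 cm; ⌈820/240⌉ = 4.
At least 4 shelves are required, but only 3 are allowed.

No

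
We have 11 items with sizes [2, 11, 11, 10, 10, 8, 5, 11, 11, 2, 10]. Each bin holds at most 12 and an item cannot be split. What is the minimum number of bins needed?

Total = 11 + 11 + 11 + 11 + 10 + 10 + 10 + 8 + 5 + 2 + 2 = 91.
Lower bound: ⌈91/12⌉ = 8 bins.
A packing using 9 bins:
  bin 1: 11 = 11
  bin 2: 11 = 11
  bin 3: 11 = 11
  bin 4: 11 = 11
  bin 5: 10 + 2 = 12
  bin 6: 10 + 2 = 12
  bin 7: 10 = 10
  bin 8: 8 = 8
  bin 9: 5 = 5
No arrangement into 8 bins stays within capacity, so 9 is optimal.

9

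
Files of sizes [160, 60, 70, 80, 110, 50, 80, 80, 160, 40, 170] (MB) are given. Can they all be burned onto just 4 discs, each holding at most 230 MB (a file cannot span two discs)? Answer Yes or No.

No

Total = 1060 MB; ⌈1060/230⌉ = 5.
At least 5 discs are required, but only 4 are allowed.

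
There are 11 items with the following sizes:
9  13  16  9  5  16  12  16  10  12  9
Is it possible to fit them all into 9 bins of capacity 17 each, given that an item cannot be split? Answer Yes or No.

No

Total = 127; ⌈127/17⌉ = 8.
10 items each exceed half the capacity and cannot share a bin, forcing at least 10 bins.
At least 10 bins are required, but only 9 are allowed.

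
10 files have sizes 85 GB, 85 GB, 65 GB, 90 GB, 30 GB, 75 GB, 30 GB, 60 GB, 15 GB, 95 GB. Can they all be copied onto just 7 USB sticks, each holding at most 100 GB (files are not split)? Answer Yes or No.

A valid assignment using 7 USB sticks:
  USB stick 1: 95 = 95
  USB stick 2: 90 = 90
  USB stick 3: 85 + 15 = 100
  USB stick 4: 85 = 85
  USB stick 5: 75 = 75
  USB stick 6: 65 + 30 = 95
  USB stick 7: 60 + 30 = 90
Every load is within 100 GB, so 7 USB sticks suffice.

Yes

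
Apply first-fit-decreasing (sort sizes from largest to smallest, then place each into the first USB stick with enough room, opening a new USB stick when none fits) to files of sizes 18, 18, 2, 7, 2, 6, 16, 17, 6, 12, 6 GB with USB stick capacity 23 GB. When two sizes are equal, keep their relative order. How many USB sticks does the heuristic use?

6

Sorted descending: 18, 18, 17, 16, 12, 7, 6, 6, 6, 2, 2.
  18 → USB stick 1 (new)  [load 18/23]
  18 → USB stick 2 (new)  [load 18/23]
  17 → USB stick 3 (new)  [load 17/23]
  16 → USB stick 4 (new)  [load 16/23]
  12 → USB stick 5 (new)  [load 12/23]
  7 → USB stick 4  [load 23/23]
  6 → USB stick 3  [load 23/23]
  6 → USB stick 5  [load 18/23]
  6 → USB stick 6 (new)  [load 6/23]
  2 → USB stick 1  [load 20/23]
  2 → USB stick 1  [load 22/23]
6 USB sticks opened.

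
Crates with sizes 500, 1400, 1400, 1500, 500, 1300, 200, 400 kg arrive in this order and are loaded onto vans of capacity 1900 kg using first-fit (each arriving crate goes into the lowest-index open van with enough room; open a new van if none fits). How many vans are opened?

  500 → van 1 (new)  [load 500/1900]
  1400 → van 1  [load 1900/1900]
  1400 → van 2 (new)  [load 1400/1900]
  1500 → van 3 (new)  [load 1500/1900]
  500 → van 2  [load 1900/1900]
  1300 → van 4 (new)  [load 1300/1900]
  200 → van 3  [load 1700/1900]
  400 → van 4  [load 1700/1900]
4 vans opened.

4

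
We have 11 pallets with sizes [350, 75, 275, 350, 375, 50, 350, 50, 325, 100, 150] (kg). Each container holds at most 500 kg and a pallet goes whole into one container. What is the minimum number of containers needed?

Total = 375 + 350 + 350 + 350 + 325 + 275 + 150 + 100 + 75 + 50 + 50 = 2450 kg.
Lower bound: ⌈2450/500⌉ = 5 containers.
Also, 6 pallets each exceed 250 kg, and no two of those can share a container, so at least 6 containers are needed.
A packing using 6 containers:
  container 1: 375 + 100 = 475
  container 2: 350 + 150 = 500
  container 3: 350 + 75 + 50 = 475
  container 4: 350 + 50 = 400
  container 5: 325 = 325
  container 6: 275 = 275
This matches the lower bound, so 6 is optimal.

6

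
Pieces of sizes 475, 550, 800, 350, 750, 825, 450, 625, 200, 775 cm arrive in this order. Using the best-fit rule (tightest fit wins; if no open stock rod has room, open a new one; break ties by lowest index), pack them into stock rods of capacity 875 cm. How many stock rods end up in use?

  475 → stock rod 1 (new)  [load 475/875]
  550 → stock rod 2 (new)  [load 550/875]
  800 → stock rod 3 (new)  [load 800/875]
  350 → stock rod 1  [load 825/875]
  750 → stock rod 4 (new)  [load 750/875]
  825 → stock rod 5 (new)  [load 825/875]
  450 → stock rod 6 (new)  [load 450/875]
  625 → stock rod 7 (new)  [load 625/875]
  200 → stock rod 7  [load 825/875]
  775 → stock rod 8 (new)  [load 775/875]
8 stock rods opened.

8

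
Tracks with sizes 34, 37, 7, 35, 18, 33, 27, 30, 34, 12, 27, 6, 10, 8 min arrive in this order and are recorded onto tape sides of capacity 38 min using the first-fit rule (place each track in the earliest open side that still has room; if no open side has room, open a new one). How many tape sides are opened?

9

  34 → side 1 (new)  [load 34/38]
  37 → side 2 (new)  [load 37/38]
  7 → side 3 (new)  [load 7/38]
  35 → side 4 (new)  [load 35/38]
  18 → side 3  [load 25/38]
  33 → side 5 (new)  [load 33/38]
  27 → side 6 (new)  [load 27/38]
  30 → side 7 (new)  [load 30/38]
  34 → side 8 (new)  [load 34/38]
  12 → side 3  [load 37/38]
  27 → side 9 (new)  [load 27/38]
  6 → side 6  [load 33/38]
  10 → side 9  [load 37/38]
  8 → side 7  [load 38/38]
9 tape sides opened.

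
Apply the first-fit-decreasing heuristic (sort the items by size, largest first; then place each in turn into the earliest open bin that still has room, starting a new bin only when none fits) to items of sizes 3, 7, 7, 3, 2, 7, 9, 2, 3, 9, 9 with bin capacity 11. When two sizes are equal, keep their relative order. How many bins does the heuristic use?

Sorted descending: 9, 9, 9, 7, 7, 7, 3, 3, 3, 2, 2.
  9 → bin 1 (new)  [load 9/11]
  9 → bin 2 (new)  [load 9/11]
  9 → bin 3 (new)  [load 9/11]
  7 → bin 4 (new)  [load 7/11]
  7 → bin 5 (new)  [load 7/11]
  7 → bin 6 (new)  [load 7/11]
  3 → bin 4  [load 10/11]
  3 → bin 5  [load 10/11]
  3 → bin 6  [load 10/11]
  2 → bin 1  [load 11/11]
  2 → bin 2  [load 11/11]
6 bins opened.

6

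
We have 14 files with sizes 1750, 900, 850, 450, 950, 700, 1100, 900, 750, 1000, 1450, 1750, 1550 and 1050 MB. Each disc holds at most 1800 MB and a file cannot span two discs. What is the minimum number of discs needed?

9

Total = 1750 + 1750 + 1550 + 1450 + 1100 + 1050 + 1000 + 950 + 900 + 900 + 850 + 750 + 700 + 450 = 15150 MB.
Lower bound: ⌈15150/1800⌉ = 9 discs.
A packing using 9 discs:
  disc 1: 1750 = 1750
  disc 2: 1750 = 1750
  disc 3: 1550 = 1550
  disc 4: 1450 = 1450
  disc 5: 1100 + 700 = 1800
  disc 6: 1050 + 750 = 1800
  disc 7: 1000 + 450 = 1450
  disc 8: 950 + 850 = 1800
  disc 9: 900 + 900 = 1800
This matches the lower bound, so 9 is optimal.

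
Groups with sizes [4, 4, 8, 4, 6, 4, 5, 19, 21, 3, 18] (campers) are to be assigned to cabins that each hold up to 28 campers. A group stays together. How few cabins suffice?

4

Total = 21 + 19 + 18 + 8 + 6 + 5 + 4 + 4 + 4 + 4 + 3 = 96 campers.
Lower bound: ⌈96/28⌉ = 4 cabins.
A packing using 4 cabins:
  cabin 1: 21 + 6 = 27
  cabin 2: 19 + 8 = 27
  cabin 3: 18 + 5 + 4 = 27
  cabin 4: 4 + 4 + 4 + 3 = 15
This matches the lower bound, so 4 is optimal.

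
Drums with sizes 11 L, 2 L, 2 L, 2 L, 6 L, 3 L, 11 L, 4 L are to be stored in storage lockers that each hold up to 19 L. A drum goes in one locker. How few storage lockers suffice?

3

Total = 11 + 11 + 6 + 4 + 3 + 2 + 2 + 2 = 41 L.
Lower bound: ⌈41/19⌉ = 3 storage lockers.
A packing using 3 storage lockers:
  locker 1: 11 + 6 + 2 = 19
  locker 2: 11 + 4 + 3 = 18
  locker 3: 2 + 2 = 4
This matches the lower bound, so 3 is optimal.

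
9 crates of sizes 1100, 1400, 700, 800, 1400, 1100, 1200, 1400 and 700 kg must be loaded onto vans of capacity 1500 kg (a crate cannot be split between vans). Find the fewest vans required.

8

Total = 1400 + 1400 + 1400 + 1200 + 1100 + 1100 + 800 + 700 + 700 = 9800 kg.
Lower bound: ⌈9800/1500⌉ = 7 vans.
A packing using 8 vans:
  van 1: 1400 = 1400
  van 2: 1400 = 1400
  van 3: 1400 = 1400
  van 4: 1200 = 1200
  van 5: 1100 = 1100
  van 6: 1100 = 1100
  van 7: 800 + 700 = 1500
  van 8: 700 = 700
No arrangement into 7 vans stays within capacity, so 8 is optimal.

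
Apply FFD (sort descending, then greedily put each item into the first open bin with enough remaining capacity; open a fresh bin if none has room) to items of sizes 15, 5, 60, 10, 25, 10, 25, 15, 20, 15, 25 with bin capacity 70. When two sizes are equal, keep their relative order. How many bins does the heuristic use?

Sorted descending: 60, 25, 25, 25, 20, 15, 15, 15, 10, 10, 5.
  60 → bin 1 (new)  [load 60/70]
  25 → bin 2 (new)  [load 25/70]
  25 → bin 2  [load 50/70]
  25 → bin 3 (new)  [load 25/70]
  20 → bin 2  [load 70/70]
  15 → bin 3  [load 40/70]
  15 → bin 3  [load 55/70]
  15 → bin 3  [load 70/70]
  10 → bin 1  [load 70/70]
  10 → bin 4 (new)  [load 10/70]
  5 → bin 4  [load 15/70]
4 bins opened.

4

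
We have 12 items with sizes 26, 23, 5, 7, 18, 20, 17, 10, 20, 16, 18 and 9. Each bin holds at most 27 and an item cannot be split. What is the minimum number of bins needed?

Total = 26 + 23 + 20 + 20 + 18 + 18 + 17 + 16 + 10 + 9 + 7 + 5 = 189.
Lower bound: ⌈189/27⌉ = 7 bins.
Also, 8 items each exceed 27/2, and no two of those can share a bin, so at least 8 bins are needed.
A packing using 8 bins:
  bin 1: 26 = 26
  bin 2: 23 = 23
  bin 3: 20 + 7 = 27
  bin 4: 20 + 5 = 25
  bin 5: 18 + 9 = 27
  bin 6: 18 = 18
  bin 7: 17 + 10 = 27
  bin 8: 16 = 16
This matches the lower bound, so 8 is optimal.

8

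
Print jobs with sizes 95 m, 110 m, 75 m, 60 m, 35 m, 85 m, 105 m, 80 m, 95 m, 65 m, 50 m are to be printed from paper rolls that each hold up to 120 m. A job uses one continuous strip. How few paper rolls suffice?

9

Total = 110 + 105 + 95 + 95 + 85 + 80 + 75 + 65 + 60 + 50 + 35 = 855 m.
Lower bound: ⌈855/120⌉ = 8 paper rolls.
A packing using 9 paper rolls:
  roll 1: 110 = 110
  roll 2: 105 = 105
  roll 3: 95 = 95
  roll 4: 95 = 95
  roll 5: 85 + 35 = 120
  roll 6: 80 = 80
  roll 7: 75 = 75
  roll 8: 65 + 50 = 115
  roll 9: 60 = 60
No arrangement into 8 paper rolls stays within capacity, so 9 is optimal.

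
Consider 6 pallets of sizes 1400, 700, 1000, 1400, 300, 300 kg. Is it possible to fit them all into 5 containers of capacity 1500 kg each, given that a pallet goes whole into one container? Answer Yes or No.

Yes

A valid assignment using 4 containers:
  container 1: 1400 = 1400
  container 2: 1400 = 1400
  container 3: 1000 + 300 = 1300
  container 4: 700 + 300 = 1000
That uses only 4 ≤ 5, so 5 containers are enough.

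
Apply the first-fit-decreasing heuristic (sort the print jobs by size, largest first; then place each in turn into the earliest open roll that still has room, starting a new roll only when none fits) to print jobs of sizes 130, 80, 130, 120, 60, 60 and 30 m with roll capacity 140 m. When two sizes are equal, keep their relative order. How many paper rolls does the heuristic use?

Sorted descending: 130, 130, 120, 80, 60, 60, 30.
  130 → roll 1 (new)  [load 130/140]
  130 → roll 2 (new)  [load 130/140]
  120 → roll 3 (new)  [load 120/140]
  80 → roll 4 (new)  [load 80/140]
  60 → roll 4  [load 140/140]
  60 → roll 5 (new)  [load 60/140]
  30 → roll 5  [load 90/140]
5 paper rolls opened.

5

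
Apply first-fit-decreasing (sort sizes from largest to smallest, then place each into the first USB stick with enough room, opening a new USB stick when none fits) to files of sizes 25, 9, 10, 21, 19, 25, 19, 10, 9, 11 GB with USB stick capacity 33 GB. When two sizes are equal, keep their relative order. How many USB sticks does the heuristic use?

Sorted descending: 25, 25, 21, 19, 19, 11, 10, 10, 9, 9.
  25 → USB stick 1 (new)  [load 25/33]
  25 → USB stick 2 (new)  [load 25/33]
  21 → USB stick 3 (new)  [load 21/33]
  19 → USB stick 4 (new)  [load 19/33]
  19 → USB stick 5 (new)  [load 19/33]
  11 → USB stick 3  [load 32/33]
  10 → USB stick 4  [load 29/33]
  10 → USB stick 5  [load 29/33]
  9 → USB stick 6 (new)  [load 9/33]
  9 → USB stick 6  [load 18/33]
6 USB sticks opened.

6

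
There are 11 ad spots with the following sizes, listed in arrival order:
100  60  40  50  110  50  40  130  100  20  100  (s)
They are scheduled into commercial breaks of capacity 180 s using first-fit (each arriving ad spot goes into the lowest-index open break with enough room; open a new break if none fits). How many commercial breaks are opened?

  100 → break 1 (new)  [load 100/180]
  60 → break 1  [load 160/180]
  40 → break 2 (new)  [load 40/180]
  50 → break 2  [load 90/180]
  110 → break 3 (new)  [load 110/180]
  50 → break 2  [load 140/180]
  40 → break 2  [load 180/180]
  130 → break 4 (new)  [load 130/180]
  100 → break 5 (new)  [load 100/180]
  20 → break 1  [load 180/180]
  100 → break 6 (new)  [load 100/180]
6 commercial breaks opened.

6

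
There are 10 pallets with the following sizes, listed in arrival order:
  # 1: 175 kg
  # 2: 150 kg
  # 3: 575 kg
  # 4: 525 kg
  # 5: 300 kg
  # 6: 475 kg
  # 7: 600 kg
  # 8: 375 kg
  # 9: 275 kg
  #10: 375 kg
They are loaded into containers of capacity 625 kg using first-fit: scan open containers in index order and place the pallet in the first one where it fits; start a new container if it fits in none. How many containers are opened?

8

  175 → container 1 (new)  [load 175/625]
  150 → container 1  [load 325/625]
  575 → container 2 (new)  [load 575/625]
  525 → container 3 (new)  [load 525/625]
  300 → container 1  [load 625/625]
  475 → container 4 (new)  [load 475/625]
  600 → container 5 (new)  [load 600/625]
  375 → container 6 (new)  [load 375/625]
  275 → container 7 (new)  [load 275/625]
  375 → container 8 (new)  [load 375/625]
8 containers opened.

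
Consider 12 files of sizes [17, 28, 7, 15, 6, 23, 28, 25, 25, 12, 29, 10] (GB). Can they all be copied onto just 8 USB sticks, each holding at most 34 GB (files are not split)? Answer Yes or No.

A valid assignment using 8 USB sticks:
  USB stick 1: 29 = 29
  USB stick 2: 28 + 6 = 34
  USB stick 3: 28 = 28
  USB stick 4: 25 + 7 = 32
  USB stick 5: 25 = 25
  USB stick 6: 23 + 10 = 33
  USB stick 7: 17 + 15 = 32
  USB stick 8: 12 = 12
Every load is within 34 GB, so 8 USB sticks suffice.

Yes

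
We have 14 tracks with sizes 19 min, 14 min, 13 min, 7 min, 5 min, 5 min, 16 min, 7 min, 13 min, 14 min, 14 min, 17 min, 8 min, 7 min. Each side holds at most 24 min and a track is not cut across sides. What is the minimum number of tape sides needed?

8

Total = 19 + 17 + 16 + 14 + 14 + 14 + 13 + 13 + 8 + 7 + 7 + 7 + 5 + 5 = 159 min.
Lower bound: ⌈159/24⌉ = 7 tape sides.
Also, 8 tracks each exceed 12 min, and no two of those can share a side, so at least 8 tape sides are needed.
A packing using 8 tape sides:
  side 1: 19 + 5 = 24
  side 2: 17 + 7 = 24
  side 3: 16 + 8 = 24
  side 4: 14 + 7 = 21
  side 5: 14 + 7 = 21
  side 6: 14 + 5 = 19
  side 7: 13 = 13
  side 8: 13 = 13
This matches the lower bound, so 8 is optimal.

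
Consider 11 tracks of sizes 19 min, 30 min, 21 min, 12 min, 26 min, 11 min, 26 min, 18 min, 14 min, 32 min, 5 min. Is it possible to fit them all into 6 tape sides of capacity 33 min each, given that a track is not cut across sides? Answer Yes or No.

Total = 214 min; ⌈214/33⌉ = 7.
At least 7 tape sides are required, but only 6 are allowed.

No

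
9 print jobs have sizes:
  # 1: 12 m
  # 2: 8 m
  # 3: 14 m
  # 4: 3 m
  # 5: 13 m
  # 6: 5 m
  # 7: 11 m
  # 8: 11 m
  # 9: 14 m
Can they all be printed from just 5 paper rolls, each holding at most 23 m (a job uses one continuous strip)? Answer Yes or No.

Yes

A valid assignment using 5 paper rolls:
  roll 1: 14 + 8 = 22
  roll 2: 14 + 5 + 3 = 22
  roll 3: 13 = 13
  roll 4: 12 + 11 = 23
  roll 5: 11 = 11
Every load is within 23 m, so 5 paper rolls suffice.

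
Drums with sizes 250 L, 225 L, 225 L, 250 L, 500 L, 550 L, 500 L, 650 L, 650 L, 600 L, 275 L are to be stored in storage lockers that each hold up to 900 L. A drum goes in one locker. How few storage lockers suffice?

Total = 650 + 650 + 600 + 550 + 500 + 500 + 275 + 250 + 250 + 225 + 225 = 4675 L.
Lower bound: ⌈4675/900⌉ = 6 storage lockers.
A packing using 6 storage lockers:
  locker 1: 650 + 250 = 900
  locker 2: 650 + 250 = 900
  locker 3: 600 + 275 = 875
  locker 4: 550 + 225 = 775
  locker 5: 500 + 225 = 725
  locker 6: 500 = 500
This matches the lower bound, so 6 is optimal.

6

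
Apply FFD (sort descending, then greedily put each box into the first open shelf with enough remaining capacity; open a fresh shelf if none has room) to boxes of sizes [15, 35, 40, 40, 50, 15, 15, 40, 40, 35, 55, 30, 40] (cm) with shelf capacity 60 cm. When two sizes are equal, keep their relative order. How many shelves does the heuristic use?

10

Sorted descending: 55, 50, 40, 40, 40, 40, 40, 35, 35, 30, 15, 15, 15.
  55 → shelf 1 (new)  [load 55/60]
  50 → shelf 2 (new)  [load 50/60]
  40 → shelf 3 (new)  [load 40/60]
  40 → shelf 4 (new)  [load 40/60]
  40 → shelf 5 (new)  [load 40/60]
  40 → shelf 6 (new)  [load 40/60]
  40 → shelf 7 (new)  [load 40/60]
  35 → shelf 8 (new)  [load 35/60]
  35 → shelf 9 (new)  [load 35/60]
  30 → shelf 10 (new)  [load 30/60]
  15 → shelf 3  [load 55/60]
  15 → shelf 4  [load 55/60]
  15 → shelf 5  [load 55/60]
10 shelves opened.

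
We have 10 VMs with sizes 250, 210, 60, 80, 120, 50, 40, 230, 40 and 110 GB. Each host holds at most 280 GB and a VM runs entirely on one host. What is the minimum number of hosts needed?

5

Total = 250 + 230 + 210 + 120 + 110 + 80 + 60 + 50 + 40 + 40 = 1190 GB.
Lower bound: ⌈1190/280⌉ = 5 hosts.
A packing using 5 hosts:
  host 1: 250 = 250
  host 2: 230 + 50 = 280
  host 3: 210 + 60 = 270
  host 4: 120 + 110 + 40 = 270
  host 5: 80 + 40 = 120
This matches the lower bound, so 5 is optimal.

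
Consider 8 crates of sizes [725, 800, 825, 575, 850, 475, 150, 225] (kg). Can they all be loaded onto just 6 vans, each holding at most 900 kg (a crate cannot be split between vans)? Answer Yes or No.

Yes

A valid assignment using 6 vans:
  van 1: 850 = 850
  van 2: 825 = 825
  van 3: 800 = 800
  van 4: 725 + 150 = 875
  van 5: 575 + 225 = 800
  van 6: 475 = 475
Every load is within 900 kg, so 6 vans suffice.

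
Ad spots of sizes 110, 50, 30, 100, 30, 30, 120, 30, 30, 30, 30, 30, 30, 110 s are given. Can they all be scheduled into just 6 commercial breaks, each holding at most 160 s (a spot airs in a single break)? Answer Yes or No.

A valid assignment using 5 commercial breaks:
  break 1: 120 + 30 = 150
  break 2: 110 + 50 = 160
  break 3: 110 + 30 = 140
  break 4: 100 + 30 + 30 = 160
  break 5: 30 + 30 + 30 + 30 + 30 = 150
That uses only 5 ≤ 6, so 6 commercial breaks are enough.

Yes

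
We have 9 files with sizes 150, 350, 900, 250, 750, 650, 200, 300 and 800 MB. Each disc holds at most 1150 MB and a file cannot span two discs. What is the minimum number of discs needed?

4

Total = 900 + 800 + 750 + 650 + 350 + 300 + 250 + 200 + 150 = 4350 MB.
Lower bound: ⌈4350/1150⌉ = 4 discs.
A packing using 4 discs:
  disc 1: 900 + 250 = 1150
  disc 2: 800 + 350 = 1150
  disc 3: 750 + 300 = 1050
  disc 4: 650 + 200 + 150 = 1000
This matches the lower bound, so 4 is optimal.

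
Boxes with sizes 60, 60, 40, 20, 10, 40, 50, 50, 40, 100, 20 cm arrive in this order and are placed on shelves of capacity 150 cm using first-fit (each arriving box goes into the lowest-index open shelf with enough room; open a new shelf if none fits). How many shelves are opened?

4

  60 → shelf 1 (new)  [load 60/150]
  60 → shelf 1  [load 120/150]
  40 → shelf 2 (new)  [load 40/150]
  20 → shelf 1  [load 140/150]
  10 → shelf 1  [load 150/150]
  40 → shelf 2  [load 80/150]
  50 → shelf 2  [load 130/150]
  50 → shelf 3 (new)  [load 50/150]
  40 → shelf 3  [load 90/150]
  100 → shelf 4 (new)  [load 100/150]
  20 → shelf 2  [load 150/150]
4 shelves opened.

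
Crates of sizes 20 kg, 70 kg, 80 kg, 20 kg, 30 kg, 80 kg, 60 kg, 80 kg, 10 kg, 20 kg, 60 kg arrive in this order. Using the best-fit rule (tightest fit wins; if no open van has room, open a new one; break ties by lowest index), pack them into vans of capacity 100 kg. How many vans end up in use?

  20 → van 1 (new)  [load 20/100]
  70 → van 1  [load 90/100]
  80 → van 2 (new)  [load 80/100]
  20 → van 2  [load 100/100]
  30 → van 3 (new)  [load 30/100]
  80 → van 4 (new)  [load 80/100]
  60 → van 3  [load 90/100]
  80 → van 5 (new)  [load 80/100]
  10 → van 1  [load 100/100]
  20 → van 4  [load 100/100]
  60 → van 6 (new)  [load 60/100]
6 vans opened.

6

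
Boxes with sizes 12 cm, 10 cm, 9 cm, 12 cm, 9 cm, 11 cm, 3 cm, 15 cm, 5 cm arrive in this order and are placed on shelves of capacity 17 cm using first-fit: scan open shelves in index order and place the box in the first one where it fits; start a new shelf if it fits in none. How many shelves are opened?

  12 → shelf 1 (new)  [load 12/17]
  10 → shelf 2 (new)  [load 10/17]
  9 → shelf 3 (new)  [load 9/17]
  12 → shelf 4 (new)  [load 12/17]
  9 → shelf 5 (new)  [load 9/17]
  11 → shelf 6 (new)  [load 11/17]
  3 → shelf 1  [load 15/17]
  15 → shelf 7 (new)  [load 15/17]
  5 → shelf 2  [load 15/17]
7 shelves opened.

7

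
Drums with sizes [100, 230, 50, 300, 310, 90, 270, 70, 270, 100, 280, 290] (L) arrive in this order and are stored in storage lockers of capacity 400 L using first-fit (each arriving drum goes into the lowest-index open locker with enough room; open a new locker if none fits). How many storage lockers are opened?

7

  100 → locker 1 (new)  [load 100/400]
  230 → locker 1  [load 330/400]
  50 → locker 1  [load 380/400]
  300 → locker 2 (new)  [load 300/400]
  310 → locker 3 (new)  [load 310/400]
  90 → locker 2  [load 390/400]
  270 → locker 4 (new)  [load 270/400]
  70 → locker 3  [load 380/400]
  270 → locker 5 (new)  [load 270/400]
  100 → locker 4  [load 370/400]
  280 → locker 6 (new)  [load 280/400]
  290 → locker 7 (new)  [load 290/400]
7 storage lockers opened.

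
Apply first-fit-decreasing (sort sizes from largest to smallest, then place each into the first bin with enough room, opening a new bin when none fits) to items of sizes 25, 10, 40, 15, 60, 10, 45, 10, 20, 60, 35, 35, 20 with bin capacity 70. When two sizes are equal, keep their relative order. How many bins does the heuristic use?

6

Sorted descending: 60, 60, 45, 40, 35, 35, 25, 20, 20, 15, 10, 10, 10.
  60 → bin 1 (new)  [load 60/70]
  60 → bin 2 (new)  [load 60/70]
  45 → bin 3 (new)  [load 45/70]
  40 → bin 4 (new)  [load 40/70]
  35 → bin 5 (new)  [load 35/70]
  35 → bin 5  [load 70/70]
  25 → bin 3  [load 70/70]
  20 → bin 4  [load 60/70]
  20 → bin 6 (new)  [load 20/70]
  15 → bin 6  [load 35/70]
  10 → bin 1  [load 70/70]
  10 → bin 2  [load 70/70]
  10 → bin 4  [load 70/70]
6 bins opened.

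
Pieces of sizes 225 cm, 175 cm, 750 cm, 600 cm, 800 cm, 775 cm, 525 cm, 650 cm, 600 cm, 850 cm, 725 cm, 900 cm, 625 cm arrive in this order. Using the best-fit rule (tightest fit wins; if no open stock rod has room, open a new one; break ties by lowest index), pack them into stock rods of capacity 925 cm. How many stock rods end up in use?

11

  225 → stock rod 1 (new)  [load 225/925]
  175 → stock rod 1  [load 400/925]
  750 → stock rod 2 (new)  [load 750/925]
  600 → stock rod 3 (new)  [load 600/925]
  800 → stock rod 4 (new)  [load 800/925]
  775 → stock rod 5 (new)  [load 775/925]
  525 → stock rod 1  [load 925/925]
  650 → stock rod 6 (new)  [load 650/925]
  600 → stock rod 7 (new)  [load 600/925]
  850 → stock rod 8 (new)  [load 850/925]
  725 → stock rod 9 (new)  [load 725/925]
  900 → stock rod 10 (new)  [load 900/925]
  625 → stock rod 11 (new)  [load 625/925]
11 stock rods opened.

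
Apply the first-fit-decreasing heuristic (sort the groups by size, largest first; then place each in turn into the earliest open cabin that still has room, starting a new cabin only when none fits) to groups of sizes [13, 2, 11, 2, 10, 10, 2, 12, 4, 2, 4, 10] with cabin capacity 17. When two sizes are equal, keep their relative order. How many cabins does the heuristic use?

Sorted descending: 13, 12, 11, 10, 10, 10, 4, 4, 2, 2, 2, 2.
  13 → cabin 1 (new)  [load 13/17]
  12 → cabin 2 (new)  [load 12/17]
  11 → cabin 3 (new)  [load 11/17]
  10 → cabin 4 (new)  [load 10/17]
  10 → cabin 5 (new)  [load 10/17]
  10 → cabin 6 (new)  [load 10/17]
  4 → cabin 1  [load 17/17]
  4 → cabin 2  [load 16/17]
  2 → cabin 3  [load 13/17]
  2 → cabin 3  [load 15/17]
  2 → cabin 3  [load 17/17]
  2 → cabin 4  [load 12/17]
6 cabins opened.

6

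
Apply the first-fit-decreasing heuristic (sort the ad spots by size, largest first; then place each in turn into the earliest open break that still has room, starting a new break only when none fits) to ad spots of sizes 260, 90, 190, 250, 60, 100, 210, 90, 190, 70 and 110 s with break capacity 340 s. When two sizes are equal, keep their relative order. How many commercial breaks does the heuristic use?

Sorted descending: 260, 250, 210, 190, 190, 110, 100, 90, 90, 70, 60.
  260 → break 1 (new)  [load 260/340]
  250 → break 2 (new)  [load 250/340]
  210 → break 3 (new)  [load 210/340]
  190 → break 4 (new)  [load 190/340]
  190 → break 5 (new)  [load 190/340]
  110 → break 3  [load 320/340]
  100 → break 4  [load 290/340]
  90 → break 2  [load 340/340]
  90 → break 5  [load 280/340]
  70 → break 1  [load 330/340]
  60 → break 5  [load 340/340]
5 commercial breaks opened.

5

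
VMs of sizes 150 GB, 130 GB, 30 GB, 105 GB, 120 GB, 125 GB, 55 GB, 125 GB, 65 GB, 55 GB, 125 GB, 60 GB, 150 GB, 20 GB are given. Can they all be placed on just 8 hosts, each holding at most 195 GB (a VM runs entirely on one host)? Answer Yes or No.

A valid assignment using 8 hosts:
  host 1: 150 + 30 = 180
  host 2: 150 + 20 = 170
  host 3: 130 + 65 = 195
  host 4: 125 + 60 = 185
  host 5: 125 + 55 = 180
  host 6: 125 + 55 = 180
  host 7: 120 = 120
  host 8: 105 = 105
Every load is within 195 GB, so 8 hosts suffice.

Yes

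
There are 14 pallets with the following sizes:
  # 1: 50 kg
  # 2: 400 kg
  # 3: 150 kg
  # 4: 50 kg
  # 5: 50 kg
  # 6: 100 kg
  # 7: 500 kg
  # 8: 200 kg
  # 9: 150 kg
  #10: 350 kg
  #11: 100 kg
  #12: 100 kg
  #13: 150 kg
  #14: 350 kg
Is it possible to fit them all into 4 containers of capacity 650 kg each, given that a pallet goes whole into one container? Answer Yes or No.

No

Total = 2700 kg; ⌈2700/650⌉ = 5.
At least 5 containers are required, but only 4 are allowed.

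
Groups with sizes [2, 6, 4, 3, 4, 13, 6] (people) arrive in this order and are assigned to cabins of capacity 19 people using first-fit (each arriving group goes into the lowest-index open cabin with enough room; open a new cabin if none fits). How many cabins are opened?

2

  2 → cabin 1 (new)  [load 2/19]
  6 → cabin 1  [load 8/19]
  4 → cabin 1  [load 12/19]
  3 → cabin 1  [load 15/19]
  4 → cabin 1  [load 19/19]
  13 → cabin 2 (new)  [load 13/19]
  6 → cabin 2  [load 19/19]
2 cabins opened.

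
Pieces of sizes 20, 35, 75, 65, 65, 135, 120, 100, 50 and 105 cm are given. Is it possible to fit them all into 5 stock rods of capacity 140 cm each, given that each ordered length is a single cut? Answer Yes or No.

Total = 770 cm; ⌈770/140⌉ = 6.
At least 6 stock rods are required, but only 5 are allowed.

No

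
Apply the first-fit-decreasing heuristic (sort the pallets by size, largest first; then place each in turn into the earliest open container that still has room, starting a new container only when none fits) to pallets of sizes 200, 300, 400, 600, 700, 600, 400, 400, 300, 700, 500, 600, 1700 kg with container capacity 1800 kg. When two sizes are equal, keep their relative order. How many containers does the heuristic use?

Sorted descending: 1700, 700, 700, 600, 600, 600, 500, 400, 400, 400, 300, 300, 200.
  1700 → container 1 (new)  [load 1700/1800]
  700 → container 2 (new)  [load 700/1800]
  700 → container 2  [load 1400/1800]
  600 → container 3 (new)  [load 600/1800]
  600 → container 3  [load 1200/1800]
  600 → container 3  [load 1800/1800]
  500 → container 4 (new)  [load 500/1800]
  400 → container 2  [load 1800/1800]
  400 → container 4  [load 900/1800]
  400 → container 4  [load 1300/1800]
  300 → container 4  [load 1600/1800]
  300 → container 5 (new)  [load 300/1800]
  200 → container 4  [load 1800/1800]
5 containers opened.

5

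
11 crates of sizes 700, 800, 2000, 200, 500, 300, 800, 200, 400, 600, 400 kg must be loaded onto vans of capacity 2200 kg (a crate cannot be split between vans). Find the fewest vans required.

Total = 2000 + 800 + 800 + 700 + 600 + 500 + 400 + 400 + 300 + 200 + 200 = 6900 kg.
Lower bound: ⌈6900/2200⌉ = 4 vans.
A packing using 4 vans:
  van 1: 2000 + 200 = 2200
  van 2: 800 + 800 + 600 = 2200
  van 3: 700 + 500 + 400 + 400 + 200 = 2200
  van 4: 300 = 300
This matches the lower bound, so 4 is optimal.

4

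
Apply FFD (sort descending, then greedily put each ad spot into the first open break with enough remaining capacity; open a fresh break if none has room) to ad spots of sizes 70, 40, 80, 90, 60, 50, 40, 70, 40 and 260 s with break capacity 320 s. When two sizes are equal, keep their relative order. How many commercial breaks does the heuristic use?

3

Sorted descending: 260, 90, 80, 70, 70, 60, 50, 40, 40, 40.
  260 → break 1 (new)  [load 260/320]
  90 → break 2 (new)  [load 90/320]
  80 → break 2  [load 170/320]
  70 → break 2  [load 240/320]
  70 → break 2  [load 310/320]
  60 → break 1  [load 320/320]
  50 → break 3 (new)  [load 50/320]
  40 → break 3  [load 90/320]
  40 → break 3  [load 130/320]
  40 → break 3  [load 170/320]
3 commercial breaks opened.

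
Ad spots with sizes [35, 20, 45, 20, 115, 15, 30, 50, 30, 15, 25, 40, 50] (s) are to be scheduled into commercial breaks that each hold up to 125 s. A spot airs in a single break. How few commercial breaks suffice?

4

Total = 115 + 50 + 50 + 45 + 40 + 35 + 30 + 30 + 25 + 20 + 20 + 15 + 15 = 490 s.
Lower bound: ⌈490/125⌉ = 4 commercial breaks.
A packing using 4 commercial breaks:
  break 1: 115 = 115
  break 2: 50 + 50 + 25 = 125
  break 3: 45 + 40 + 20 + 20 = 125
  break 4: 35 + 30 + 30 + 15 + 15 = 125
This matches the lower bound, so 4 is optimal.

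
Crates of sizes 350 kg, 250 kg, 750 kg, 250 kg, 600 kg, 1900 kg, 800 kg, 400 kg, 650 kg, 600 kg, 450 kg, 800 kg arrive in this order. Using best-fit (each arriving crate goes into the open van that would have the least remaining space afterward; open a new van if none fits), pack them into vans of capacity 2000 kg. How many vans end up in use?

4

  350 → van 1 (new)  [load 350/2000]
  250 → van 1  [load 600/2000]
  750 → van 1  [load 1350/2000]
  250 → van 1  [load 1600/2000]
  600 → van 2 (new)  [load 600/2000]
  1900 → van 3 (new)  [load 1900/2000]
  800 → van 2  [load 1400/2000]
  400 → van 1  [load 2000/2000]
  650 → van 4 (new)  [load 650/2000]
  600 → van 2  [load 2000/2000]
  450 → van 4  [load 1100/2000]
  800 → van 4  [load 1900/2000]
4 vans opened.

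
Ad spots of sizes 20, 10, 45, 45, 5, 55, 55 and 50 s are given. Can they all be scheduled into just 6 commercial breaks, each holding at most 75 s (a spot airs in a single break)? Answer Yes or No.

A valid assignment using 5 commercial breaks:
  break 1: 55 + 20 = 75
  break 2: 55 + 10 + 5 = 70
  break 3: 50 = 50
  break 4: 45 = 45
  break 5: 45 = 45
That uses only 5 ≤ 6, so 6 commercial breaks are enough.

Yes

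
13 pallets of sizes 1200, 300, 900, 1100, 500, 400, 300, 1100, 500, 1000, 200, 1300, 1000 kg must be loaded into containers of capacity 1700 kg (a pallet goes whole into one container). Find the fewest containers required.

Total = 1300 + 1200 + 1100 + 1100 + 1000 + 1000 + 900 + 500 + 500 + 400 + 300 + 300 + 200 = 9800 kg.
Lower bound: ⌈9800/1700⌉ = 6 containers.
Also, 7 pallets each exceed 850 kg, and no two of those can share a container, so at least 7 containers are needed.
A packing using 7 containers:
  container 1: 1300 + 400 = 1700
  container 2: 1200 + 500 = 1700
  container 3: 1100 + 500 = 1600
  container 4: 1100 + 300 + 300 = 1700
  container 5: 1000 + 200 = 1200
  container 6: 1000 = 1000
  container 7: 900 = 900
This matches the lower bound, so 7 is optimal.

7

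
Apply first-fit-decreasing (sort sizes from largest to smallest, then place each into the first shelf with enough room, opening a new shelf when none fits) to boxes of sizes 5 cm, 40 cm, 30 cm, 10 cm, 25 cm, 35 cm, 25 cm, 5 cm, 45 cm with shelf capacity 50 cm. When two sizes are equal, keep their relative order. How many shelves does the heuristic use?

5

Sorted descending: 45, 40, 35, 30, 25, 25, 10, 5, 5.
  45 → shelf 1 (new)  [load 45/50]
  40 → shelf 2 (new)  [load 40/50]
  35 → shelf 3 (new)  [load 35/50]
  30 → shelf 4 (new)  [load 30/50]
  25 → shelf 5 (new)  [load 25/50]
  25 → shelf 5  [load 50/50]
  10 → shelf 2  [load 50/50]
  5 → shelf 1  [load 50/50]
  5 → shelf 3  [load 40/50]
5 shelves opened.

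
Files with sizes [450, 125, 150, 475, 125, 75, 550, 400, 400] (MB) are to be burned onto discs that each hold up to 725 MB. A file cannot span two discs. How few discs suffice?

5

Total = 550 + 475 + 450 + 400 + 400 + 150 + 125 + 125 + 75 = 2750 MB.
Lower bound: ⌈2750/725⌉ = 4 discs.
Also, 5 files each exceed 725/2 MB, and no two of those can share a disc, so at least 5 discs are needed.
A packing using 5 discs:
  disc 1: 550 + 150 = 700
  disc 2: 475 + 125 + 125 = 725
  disc 3: 450 + 75 = 525
  disc 4: 400 = 400
  disc 5: 400 = 400
This matches the lower bound, so 5 is optimal.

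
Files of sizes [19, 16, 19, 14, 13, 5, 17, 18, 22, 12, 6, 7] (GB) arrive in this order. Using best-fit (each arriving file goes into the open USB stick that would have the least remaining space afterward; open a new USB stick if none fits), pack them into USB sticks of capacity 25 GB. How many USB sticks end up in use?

8

  19 → USB stick 1 (new)  [load 19/25]
  16 → USB stick 2 (new)  [load 16/25]
  19 → USB stick 3 (new)  [load 19/25]
  14 → USB stick 4 (new)  [load 14/25]
  13 → USB stick 5 (new)  [load 13/25]
  5 → USB stick 1  [load 24/25]
  17 → USB stick 6 (new)  [load 17/25]
  18 → USB stick 7 (new)  [load 18/25]
  22 → USB stick 8 (new)  [load 22/25]
  12 → USB stick 5  [load 25/25]
  6 → USB stick 3  [load 25/25]
  7 → USB stick 7  [load 25/25]
8 USB sticks opened.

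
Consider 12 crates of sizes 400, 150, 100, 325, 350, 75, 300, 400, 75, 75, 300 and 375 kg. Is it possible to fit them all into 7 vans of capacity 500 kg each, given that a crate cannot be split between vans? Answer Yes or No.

A valid assignment using 7 vans:
  van 1: 400 + 100 = 500
  van 2: 400 + 75 = 475
  van 3: 375 + 75 = 450
  van 4: 350 + 150 = 500
  van 5: 325 + 75 = 400
  van 6: 300 = 300
  van 7: 300 = 300
Every load is within 500 kg, so 7 vans suffice.

Yes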